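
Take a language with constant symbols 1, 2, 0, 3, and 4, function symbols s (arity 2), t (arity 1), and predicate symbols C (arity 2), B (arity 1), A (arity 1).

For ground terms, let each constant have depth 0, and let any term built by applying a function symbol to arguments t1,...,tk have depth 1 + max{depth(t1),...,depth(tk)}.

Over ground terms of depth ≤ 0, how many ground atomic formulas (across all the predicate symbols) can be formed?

35

First count ground terms of depth ≤ 0.
Let N_k = |{terms of depth ≤ k}|. Then N_0 = 5 and N_k = 5 + N_{k-1}^2 + N_{k-1} for k ≥ 1 (one summand per function symbol, arity giving the exponent).
N_0 = 5
So |H| = 5.
A ground atom is a predicate applied to a tuple of terms from H, so the count is the sum over predicates of |H|^arity:
  C: 5^2 = 25;  B: 5;  A: 5
Total ground atoms: 25 + 5 + 5 = 35.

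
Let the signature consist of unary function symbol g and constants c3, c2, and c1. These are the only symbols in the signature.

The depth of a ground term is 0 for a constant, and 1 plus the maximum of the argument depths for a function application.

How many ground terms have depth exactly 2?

Count level by level. With function symbols g/1, the terms of depth ≤ k are the 3 constants together with each function applied to depth-≤(k−1) tuples, so N_k = 3 + N_{k-1}.
N_0 = 3
N_1 = 3 + 3 = 6
N_2 = 3 + 6 = 9
Terms of depth exactly 2: N_2 − N_1 = 9 − 6 = 3.

3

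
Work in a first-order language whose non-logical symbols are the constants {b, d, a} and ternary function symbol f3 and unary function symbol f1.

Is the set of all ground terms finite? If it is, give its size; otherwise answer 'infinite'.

The signature has at least one function symbol (f3, arity 3) and at least one constant (b).
Iterating f3 gives infinitely many distinct ground terms: b, f3(b, b, b), f3(f3(b, b, b), f3(b, b, b), f3(b, b, b)), ...
So the Herbrand universe is infinite.

infinite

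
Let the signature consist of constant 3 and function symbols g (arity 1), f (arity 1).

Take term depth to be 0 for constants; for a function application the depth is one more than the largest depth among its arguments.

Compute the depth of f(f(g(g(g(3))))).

5

depth(g(3)) = 1 + depth(3) = 1 + 0 = 1
depth(g(g(3))) = 1 + depth(g(3)) = 1 + 1 = 2
depth(g(g(g(3)))) = 1 + depth(g(g(3))) = 1 + 2 = 3
depth(f(g(g(g(3))))) = 1 + depth(g(g(g(3)))) = 1 + 3 = 4
depth(f(f(g(g(g(3)))))) = 1 + depth(f(g(g(g(3))))) = 1 + 4 = 5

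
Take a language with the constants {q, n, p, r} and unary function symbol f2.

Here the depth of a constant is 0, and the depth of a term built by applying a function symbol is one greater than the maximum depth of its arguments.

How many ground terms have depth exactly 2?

4

If N_k denotes the number of depth-≤k ground terms, the 4 constants give N_0 = 4, and each function symbol of arity r contributes N_{k-1}^r new terms at level k: N_k = 4 + N_{k-1}.
N_0 = 4
N_1 = 4 + 4 = 8
N_2 = 4 + 8 = 12
Terms of depth exactly 2: N_2 − N_1 = 12 − 8 = 4.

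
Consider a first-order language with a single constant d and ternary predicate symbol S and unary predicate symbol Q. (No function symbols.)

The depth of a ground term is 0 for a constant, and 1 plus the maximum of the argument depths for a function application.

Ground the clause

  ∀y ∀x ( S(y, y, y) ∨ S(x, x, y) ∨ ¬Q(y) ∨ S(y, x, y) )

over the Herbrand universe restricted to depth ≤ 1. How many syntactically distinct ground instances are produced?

Ground terms of depth ≤ 1:
  With no function symbols every ground term is a constant, so there is exactly 1 ground term at every depth bound.
  N_0 = 1
  N_1 = 1
  Explicitly: d.
So there is exactly 1 ground term available for substitution.
Each of y, x ranges independently over the available ground terms, and distinct assignments produce distinct instances.
Number of ground instances = 1^2 = 1.

1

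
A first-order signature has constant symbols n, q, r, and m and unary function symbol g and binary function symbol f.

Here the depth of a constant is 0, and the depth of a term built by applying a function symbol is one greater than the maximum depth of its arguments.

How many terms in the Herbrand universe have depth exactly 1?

20

Write N_k for the number of ground terms of depth ≤ k. A term of depth ≤ k is either a constant or a function symbol applied to arguments of depth ≤ k−1, so N_k = 4 + N_{k-1} + N_{k-1}^2.
N_0 = 4
N_1 = 4 + 4 + 4^2 = 24
Terms of depth exactly 1: N_1 − N_0 = 24 − 4 = 20.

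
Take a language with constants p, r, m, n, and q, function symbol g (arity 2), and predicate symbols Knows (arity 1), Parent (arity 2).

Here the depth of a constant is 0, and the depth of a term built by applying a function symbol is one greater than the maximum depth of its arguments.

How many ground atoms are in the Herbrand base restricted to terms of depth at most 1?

930

First count ground terms of depth ≤ 1.
If N_k denotes the number of depth-≤k ground terms, the 5 constants give N_0 = 5, and each function symbol of arity r contributes N_{k-1}^r new terms at level k: N_k = 5 + N_{k-1}^2.
N_0 = 5
N_1 = 5 + 5^2 = 30
So |H| = 30.
Ground atoms are formed by filling each argument slot of a predicate with a term from H, so an r-ary predicate gives |H|^r atoms:
  Knows: 30;  Parent: 30^2 = 900
Total ground atoms: 30 + 900 = 930.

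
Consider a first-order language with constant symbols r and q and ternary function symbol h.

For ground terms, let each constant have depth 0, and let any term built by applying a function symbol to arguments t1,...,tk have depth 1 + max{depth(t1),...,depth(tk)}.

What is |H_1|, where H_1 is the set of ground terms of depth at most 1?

10

Count level by level. With function symbols h/3, the terms of depth ≤ k are the 2 constants together with each function applied to depth-≤(k−1) tuples, so N_k = 2 + N_{k-1}^3.
N_0 = 2
N_1 = 2 + 2^3 = 10
Explicitly: r, q, h(r, r, r), h(r, r, q), h(r, q, r), h(r, q, q), h(q, r, r), h(q, r, q), h(q, q, r), h(q, q, q).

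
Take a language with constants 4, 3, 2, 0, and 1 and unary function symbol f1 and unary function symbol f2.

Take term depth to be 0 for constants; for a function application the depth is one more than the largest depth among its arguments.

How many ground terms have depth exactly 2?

Write N_k for the number of ground terms of depth ≤ k. A term of depth ≤ k is either a constant or a function symbol applied to arguments of depth ≤ k−1, so N_k = 5 + N_{k-1} + N_{k-1}.
N_0 = 5
N_1 = 5 + 5 + 5 = 15
N_2 = 5 + 15 + 15 = 35
Terms of depth exactly 2: N_2 − N_1 = 35 − 15 = 20.

20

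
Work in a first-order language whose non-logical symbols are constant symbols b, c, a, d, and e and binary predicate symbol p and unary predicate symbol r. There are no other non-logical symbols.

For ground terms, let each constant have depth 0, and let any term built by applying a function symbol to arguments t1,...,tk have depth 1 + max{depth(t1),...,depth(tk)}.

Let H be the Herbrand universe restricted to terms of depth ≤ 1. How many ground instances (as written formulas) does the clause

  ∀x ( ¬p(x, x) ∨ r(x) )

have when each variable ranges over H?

Ground terms of depth ≤ 1:
  With no function symbols every ground term is a constant, so there are exactly 5 ground terms at every depth bound.
  N_0 = 5
  N_1 = 5
  Explicitly: b, c, a, d, e.
So there are 5 ground terms available for substitution.
There is 1 variable to instantiate (x),  occurring in at least one literal, so different choices give different ground instances.
Number of ground instances = 5.

5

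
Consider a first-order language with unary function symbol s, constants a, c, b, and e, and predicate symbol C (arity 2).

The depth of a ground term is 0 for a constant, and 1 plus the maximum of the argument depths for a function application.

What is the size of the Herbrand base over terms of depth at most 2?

First count ground terms of depth ≤ 2.
Let N_k count ground terms of depth at most k. Each non-constant term of depth ≤ k is some function symbol applied to depth-≤(k−1) arguments, giving N_k = 4 + N_{k-1}.
N_0 = 4
N_1 = 4 + 4 = 8
N_2 = 4 + 8 = 12
Explicitly: a, c, b, e, s(a), s(c), s(b), s(e), s(s(a)), s(s(c)), s(s(b)), s(s(e)).
So |H| = 12.
A ground atom is a predicate applied to a tuple of terms from H, so the count is the sum over predicates of |H|^arity:
  C: 12^2 = 144
Total ground atoms: 144.

144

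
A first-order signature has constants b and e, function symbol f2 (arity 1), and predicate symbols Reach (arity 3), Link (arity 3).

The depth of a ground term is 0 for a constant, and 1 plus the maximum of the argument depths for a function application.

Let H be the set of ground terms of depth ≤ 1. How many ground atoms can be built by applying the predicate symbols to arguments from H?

First count ground terms of depth ≤ 1.
Let N_k count ground terms of depth at most k. Each non-constant term of depth ≤ k is some function symbol applied to depth-≤(k−1) arguments, giving N_k = 2 + N_{k-1}.
N_0 = 2
N_1 = 2 + 2 = 4
Explicitly: b, e, f2(b), f2(e).
So |H| = 4.
Ground atoms are formed by filling each argument slot of a predicate with a term from H, so an r-ary predicate gives |H|^r atoms:
  Reach: 4^3 = 64;  Link: 4^3 = 64
Total ground atoms: 64 + 64 = 128.

128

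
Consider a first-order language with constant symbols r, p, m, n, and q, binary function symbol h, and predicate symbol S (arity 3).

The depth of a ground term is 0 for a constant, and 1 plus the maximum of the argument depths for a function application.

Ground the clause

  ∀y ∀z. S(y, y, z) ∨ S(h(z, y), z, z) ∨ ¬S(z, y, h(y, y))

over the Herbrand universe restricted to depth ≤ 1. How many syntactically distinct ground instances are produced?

900

Ground terms of depth ≤ 1:
  Let N_k = |{terms of depth ≤ k}|. Then N_0 = 5 and N_k = 5 + N_{k-1}^2 for k ≥ 1 (one summand per function symbol, arity giving the exponent).
  N_0 = 5
  N_1 = 5 + 5^2 = 30
So there are 30 ground terms available for substitution.
There are 2 variables to instantiate (y, z), each occurring in at least one literal, so different choices give different ground instances.
Number of ground instances = 30^2 = 900.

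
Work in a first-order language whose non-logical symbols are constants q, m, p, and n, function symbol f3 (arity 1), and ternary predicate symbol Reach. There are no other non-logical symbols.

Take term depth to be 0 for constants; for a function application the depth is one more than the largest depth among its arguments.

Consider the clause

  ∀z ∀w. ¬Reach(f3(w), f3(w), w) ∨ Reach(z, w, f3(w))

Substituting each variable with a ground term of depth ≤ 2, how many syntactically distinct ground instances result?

144

Ground terms of depth ≤ 2:
  Let N_k = |{terms of depth ≤ k}|. Then N_0 = 4 and N_k = 4 + N_{k-1} for k ≥ 1 (one summand per function symbol, arity giving the exponent).
  N_0 = 4
  N_1 = 4 + 4 = 8
  N_2 = 4 + 8 = 12
  Explicitly: q, m, p, n, f3(q), f3(m), f3(p), f3(n), f3(f3(q)), f3(f3(m)), f3(f3(p)), f3(f3(n)).
So there are 12 ground terms available for substitution.
The body mentions every one of the 2 quantified variables; since ground terms form a free algebra, no two substitutions collapse to the same formula.
Number of ground instances = 12^2 = 144.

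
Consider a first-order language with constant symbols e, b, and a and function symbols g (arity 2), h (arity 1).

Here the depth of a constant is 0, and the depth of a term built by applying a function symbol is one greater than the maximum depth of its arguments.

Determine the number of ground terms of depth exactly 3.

Count level by level. With function symbols g/2, h/1, the terms of depth ≤ k are the 3 constants together with each function applied to depth-≤(k−1) tuples, so N_k = 3 + N_{k-1}^2 + N_{k-1}.
N_0 = 3
N_1 = 3 + 3^2 + 3 = 15
N_2 = 3 + 15^2 + 15 = 243
N_3 = 3 + 243^2 + 243 = 59295
Terms of depth exactly 3: N_3 − N_2 = 59295 − 243 = 59052.

59052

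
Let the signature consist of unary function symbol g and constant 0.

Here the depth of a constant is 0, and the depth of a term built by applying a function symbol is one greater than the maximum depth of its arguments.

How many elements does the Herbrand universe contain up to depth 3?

Let N_k count ground terms of depth at most k. Each non-constant term of depth ≤ k is some function symbol applied to depth-≤(k−1) arguments, giving N_k = 1 + N_{k-1}.
N_0 = 1
N_1 = 1 + 1 = 2
N_2 = 1 + 2 = 3
N_3 = 1 + 3 = 4

4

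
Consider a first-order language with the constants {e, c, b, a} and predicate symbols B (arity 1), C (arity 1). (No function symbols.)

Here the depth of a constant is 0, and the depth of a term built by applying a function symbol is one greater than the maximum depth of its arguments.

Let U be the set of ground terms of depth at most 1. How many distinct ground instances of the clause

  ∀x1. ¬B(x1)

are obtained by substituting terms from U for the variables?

4

Ground terms of depth ≤ 1:
  With no function symbols every ground term is a constant, so there are exactly 4 ground terms at every depth bound.
  N_0 = 4
  N_1 = 4
  Explicitly: e, c, b, a.
So there are 4 ground terms available for substitution.
There is 1 variable to instantiate (x1),  occurring in at least one literal, so different choices give different ground instances.
Number of ground instances = 4.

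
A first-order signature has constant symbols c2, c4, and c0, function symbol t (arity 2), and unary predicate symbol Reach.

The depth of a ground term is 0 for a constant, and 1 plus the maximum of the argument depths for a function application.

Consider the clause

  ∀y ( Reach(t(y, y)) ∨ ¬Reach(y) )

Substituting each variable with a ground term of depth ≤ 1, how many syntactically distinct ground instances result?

Ground terms of depth ≤ 1:
  Write N_k for the number of ground terms of depth ≤ k. A term of depth ≤ k is either a constant or a function symbol applied to arguments of depth ≤ k−1, so N_k = 3 + N_{k-1}^2.
  N_0 = 3
  N_1 = 3 + 3^2 = 12
  Explicitly: c2, c4, c0, t(c2, c2), t(c2, c4), t(c2, c0), t(c4, c2), t(c4, c4), t(c4, c0), t(c0, c2), t(c0, c4), t(c0, c0).
So there are 12 ground terms available for substitution.
The body mentions the single quantified variable y; since ground terms form a free algebra, no two substitutions collapse to the same formula.
Number of ground instances = 12.

12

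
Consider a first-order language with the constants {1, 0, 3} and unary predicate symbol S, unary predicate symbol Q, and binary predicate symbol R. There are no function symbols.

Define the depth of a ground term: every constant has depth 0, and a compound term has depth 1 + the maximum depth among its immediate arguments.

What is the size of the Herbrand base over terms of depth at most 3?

15

First count ground terms of depth ≤ 3.
With no function symbols every ground term is a constant, so there are exactly 3 ground terms at every depth bound.
N_0 = 3
N_1 = 3
N_2 = 3
N_3 = 3
Explicitly: 1, 0, 3.
So |H| = 3.
A ground atom is a predicate applied to a tuple of terms from H, so the count is the sum over predicates of |H|^arity:
  S: 3;  Q: 3;  R: 3^2 = 9
Total ground atoms: 3 + 3 + 9 = 15.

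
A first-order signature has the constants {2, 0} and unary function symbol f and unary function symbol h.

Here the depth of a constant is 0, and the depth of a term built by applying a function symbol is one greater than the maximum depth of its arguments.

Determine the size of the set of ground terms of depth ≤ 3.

30

Let N_k count ground terms of depth at most k. Each non-constant term of depth ≤ k is some function symbol applied to depth-≤(k−1) arguments, giving N_k = 2 + N_{k-1} + N_{k-1}.
N_0 = 2
N_1 = 2 + 2 + 2 = 6
N_2 = 2 + 6 + 6 = 14
N_3 = 2 + 14 + 14 = 30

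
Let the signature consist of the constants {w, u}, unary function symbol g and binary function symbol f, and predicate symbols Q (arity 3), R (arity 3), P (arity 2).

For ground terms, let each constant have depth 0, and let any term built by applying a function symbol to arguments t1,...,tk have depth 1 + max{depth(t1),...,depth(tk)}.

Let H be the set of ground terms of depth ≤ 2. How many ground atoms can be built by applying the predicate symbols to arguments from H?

First count ground terms of depth ≤ 2.
Count level by level. With function symbols g/1, f/2, the terms of depth ≤ k are the 2 constants together with each function applied to depth-≤(k−1) tuples, so N_k = 2 + N_{k-1} + N_{k-1}^2.
N_0 = 2
N_1 = 2 + 2 + 2^2 = 8
N_2 = 2 + 8 + 8^2 = 74
So |H| = 74.
Ground atoms are formed by filling each argument slot of a predicate with a term from H, so an r-ary predicate gives |H|^r atoms:
  Q: 74^3 = 405224;  R: 74^3 = 405224;  P: 74^2 = 5476
Total ground atoms: 405224 + 405224 + 5476 = 815924.

815924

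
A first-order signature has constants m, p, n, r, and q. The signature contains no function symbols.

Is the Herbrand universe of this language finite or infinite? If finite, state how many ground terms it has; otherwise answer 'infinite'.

5

There are no function symbols, so every ground term is one of the 5 constants.
The Herbrand universe is {m, p, n, r, q}, which is finite with 5 elements.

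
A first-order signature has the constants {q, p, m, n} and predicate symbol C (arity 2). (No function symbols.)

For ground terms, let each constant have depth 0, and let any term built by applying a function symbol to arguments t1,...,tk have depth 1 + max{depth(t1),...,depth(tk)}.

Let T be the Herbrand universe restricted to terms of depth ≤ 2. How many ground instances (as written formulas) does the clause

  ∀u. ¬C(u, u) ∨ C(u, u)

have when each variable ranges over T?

4

Ground terms of depth ≤ 2:
  With no function symbols every ground term is a constant, so there are exactly 4 ground terms at every depth bound.
  N_0 = 4
  N_1 = 4
  N_2 = 4
So there are 4 ground terms available for substitution.
The variable u ranges independently over the available ground terms, and distinct assignments produce distinct instances.
Number of ground instances = 4.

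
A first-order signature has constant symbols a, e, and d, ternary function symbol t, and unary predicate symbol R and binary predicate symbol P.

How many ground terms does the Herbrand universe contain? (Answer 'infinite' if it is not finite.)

The signature has at least one function symbol (t, arity 3) and at least one constant (a).
Iterating t gives infinitely many distinct ground terms: a, t(a, a, a), t(t(a, a, a), t(a, a, a), t(a, a, a)), ...
So the Herbrand universe is infinite.

infinite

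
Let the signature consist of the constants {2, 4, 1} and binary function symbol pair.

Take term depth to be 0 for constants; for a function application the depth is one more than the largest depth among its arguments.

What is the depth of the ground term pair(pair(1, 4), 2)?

2

depth(pair(1, 4)) = 1 + max(0, 0) = 1
depth(pair(pair(1, 4), 2)) = 1 + max(1, 0) = 2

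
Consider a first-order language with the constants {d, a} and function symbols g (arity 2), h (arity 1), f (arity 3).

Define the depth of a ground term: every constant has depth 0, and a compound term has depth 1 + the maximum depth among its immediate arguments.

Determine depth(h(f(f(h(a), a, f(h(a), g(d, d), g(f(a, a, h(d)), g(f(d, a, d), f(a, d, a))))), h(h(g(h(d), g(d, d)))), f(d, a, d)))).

7

depth(h(a)) = 1 + depth(a) = 1 + 0 = 1
depth(g(d, d)) = 1 + max(0, 0) = 1
depth(h(d)) = 1 + depth(d) = 1 + 0 = 1
depth(f(a, a, h(d))) = 1 + max(0, 0, 1) = 2
depth(f(d, a, d)) = 1 + max(0, 0, 0) = 1
depth(f(a, d, a)) = 1 + max(0, 0, 0) = 1
depth(g(f(d, a, d), f(a, d, a))) = 1 + max(1, 1) = 2
depth(g(f(a, a, h(d)), g(f(d, a, d), f(a, d, a)))) = 1 + max(2, 2) = 3
depth(f(h(a), g(d, d), g(f(a, a, h(d)), g(f(d, a, d), f(a, d, a))))) = 1 + max(1, 1, 3) = 4
depth(f(h(a), a, f(h(a), g(d, d), g(f(a, a, h(d)), g(f(d, a, d), f(a, d, a)))))) = 1 + max(1, 0, 4) = 5
depth(g(h(d), g(d, d))) = 1 + max(1, 1) = 2
depth(h(g(h(d), g(d, d)))) = 1 + depth(g(h(d), g(d, d))) = 1 + 2 = 3
depth(h(h(g(h(d), g(d, d))))) = 1 + depth(h(g(h(d), g(d, d)))) = 1 + 3 = 4
depth(f(f(h(a), a, f(h(a), g(d, d), g(f(a, a, h(d)), g(f(d, a, d), f(a, d, a))))), h(h(g(h(d), g(d, d)))), f(d, a, d))) = 1 + max(5, 4, 1) = 6
depth(h(f(f(h(a), a, f(h(a), g(d, d), g(f(a, a, h(d)), g(f(d, a, d), f(a, d, a))))), h(h(g(h(d), g(d, d)))), f(d, a, d)))) = 1 + depth(f(f(h(a), a, f(h(a), g(d, d), g(f(a, a, h(d)), g(f(d, a, d), f(a, d, a))))), h(h(g(h(d), g(d, d)))), f(d, a, d))) = 1 + 6 = 7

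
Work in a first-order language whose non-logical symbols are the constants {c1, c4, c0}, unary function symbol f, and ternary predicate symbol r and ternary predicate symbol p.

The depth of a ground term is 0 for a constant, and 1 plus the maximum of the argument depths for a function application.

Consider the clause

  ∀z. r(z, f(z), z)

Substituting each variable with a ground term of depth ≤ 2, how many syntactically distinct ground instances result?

Ground terms of depth ≤ 2:
  If N_k denotes the number of depth-≤k ground terms, the 3 constants give N_0 = 3, and each function symbol of arity r contributes N_{k-1}^r new terms at level k: N_k = 3 + N_{k-1}.
  N_0 = 3
  N_1 = 3 + 3 = 6
  N_2 = 3 + 6 = 9
So there are 9 ground terms available for substitution.
There is 1 variable to instantiate (z),  occurring in at least one literal, so different choices give different ground instances.
Number of ground instances = 9.

9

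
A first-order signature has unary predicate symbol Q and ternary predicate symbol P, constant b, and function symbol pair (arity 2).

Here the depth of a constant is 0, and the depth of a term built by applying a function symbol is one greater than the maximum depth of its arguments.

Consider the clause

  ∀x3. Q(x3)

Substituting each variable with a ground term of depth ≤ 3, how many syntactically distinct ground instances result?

Ground terms of depth ≤ 3:
  Write N_k for the number of ground terms of depth ≤ k. A term of depth ≤ k is either a constant or a function symbol applied to arguments of depth ≤ k−1, so N_k = 1 + N_{k-1}^2.
  N_0 = 1
  N_1 = 1 + 1^2 = 2
  N_2 = 1 + 2^2 = 5
  N_3 = 1 + 5^2 = 26
So there are 26 ground terms available for substitution.
The clause has 1 distinct variable (x3), which appears in the body. In the free term algebra distinct substitutions yield syntactically distinct ground instances.
Number of ground instances = 26.

26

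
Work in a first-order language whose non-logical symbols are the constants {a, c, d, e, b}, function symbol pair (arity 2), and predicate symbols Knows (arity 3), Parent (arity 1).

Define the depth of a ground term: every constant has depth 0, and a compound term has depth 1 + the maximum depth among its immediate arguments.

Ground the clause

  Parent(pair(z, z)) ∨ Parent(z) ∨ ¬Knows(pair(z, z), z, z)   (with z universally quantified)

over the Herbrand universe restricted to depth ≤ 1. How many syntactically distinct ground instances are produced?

Ground terms of depth ≤ 1:
  Write N_k for the number of ground terms of depth ≤ k. A term of depth ≤ k is either a constant or a function symbol applied to arguments of depth ≤ k−1, so N_k = 5 + N_{k-1}^2.
  N_0 = 5
  N_1 = 5 + 5^2 = 30
So there are 30 ground terms available for substitution.
There is 1 variable to instantiate (z),  occurring in at least one literal, so different choices give different ground instances.
Number of ground instances = 30.

30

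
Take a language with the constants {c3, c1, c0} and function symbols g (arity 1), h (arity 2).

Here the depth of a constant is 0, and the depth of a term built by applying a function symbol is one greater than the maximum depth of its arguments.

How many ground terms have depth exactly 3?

59052

If N_k denotes the number of depth-≤k ground terms, the 3 constants give N_0 = 3, and each function symbol of arity r contributes N_{k-1}^r new terms at level k: N_k = 3 + N_{k-1} + N_{k-1}^2.
N_0 = 3
N_1 = 3 + 3 + 3^2 = 15
N_2 = 3 + 15 + 15^2 = 243
N_3 = 3 + 243 + 243^2 = 59295
Terms of depth exactly 3: N_3 − N_2 = 59295 − 243 = 59052.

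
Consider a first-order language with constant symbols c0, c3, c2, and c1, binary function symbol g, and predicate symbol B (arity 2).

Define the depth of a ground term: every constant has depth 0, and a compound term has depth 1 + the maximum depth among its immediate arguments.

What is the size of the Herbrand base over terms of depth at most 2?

First count ground terms of depth ≤ 2.
Let N_k count ground terms of depth at most k. Each non-constant term of depth ≤ k is some function symbol applied to depth-≤(k−1) arguments, giving N_k = 4 + N_{k-1}^2.
N_0 = 4
N_1 = 4 + 4^2 = 20
N_2 = 4 + 20^2 = 404
So |H| = 404.
For each predicate symbol, the number of ground atoms is |H| raised to its arity; summing:
  B: 404^2 = 163216
Total ground atoms: 163216.

163216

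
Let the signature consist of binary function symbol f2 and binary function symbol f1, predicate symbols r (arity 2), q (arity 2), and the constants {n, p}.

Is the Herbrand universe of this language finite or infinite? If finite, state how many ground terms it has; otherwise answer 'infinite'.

The signature has at least one function symbol (f2, arity 2) and at least one constant (n).
Iterating f2 gives infinitely many distinct ground terms: n, f2(n, n), f2(f2(n, n), f2(n, n)), ...
So the Herbrand universe is infinite.

infinite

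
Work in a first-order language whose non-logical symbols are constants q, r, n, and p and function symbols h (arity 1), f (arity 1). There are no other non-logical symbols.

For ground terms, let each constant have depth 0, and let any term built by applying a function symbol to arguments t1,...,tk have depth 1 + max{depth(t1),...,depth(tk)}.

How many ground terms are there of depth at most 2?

If N_k denotes the number of depth-≤k ground terms, the 4 constants give N_0 = 4, and each function symbol of arity r contributes N_{k-1}^r new terms at level k: N_k = 4 + N_{k-1} + N_{k-1}.
N_0 = 4
N_1 = 4 + 4 + 4 = 12
N_2 = 4 + 12 + 12 = 28

28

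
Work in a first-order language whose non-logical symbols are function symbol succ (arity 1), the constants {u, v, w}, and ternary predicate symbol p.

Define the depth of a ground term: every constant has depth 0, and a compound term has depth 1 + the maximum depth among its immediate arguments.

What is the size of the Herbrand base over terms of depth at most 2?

First count ground terms of depth ≤ 2.
Write N_k for the number of ground terms of depth ≤ k. A term of depth ≤ k is either a constant or a function symbol applied to arguments of depth ≤ k−1, so N_k = 3 + N_{k-1}.
N_0 = 3
N_1 = 3 + 3 = 6
N_2 = 3 + 6 = 9
So |H| = 9.
A ground atom is a predicate applied to a tuple of terms from H, so the count is the sum over predicates of |H|^arity:
  p: 9^3 = 729
Total ground atoms: 729.

729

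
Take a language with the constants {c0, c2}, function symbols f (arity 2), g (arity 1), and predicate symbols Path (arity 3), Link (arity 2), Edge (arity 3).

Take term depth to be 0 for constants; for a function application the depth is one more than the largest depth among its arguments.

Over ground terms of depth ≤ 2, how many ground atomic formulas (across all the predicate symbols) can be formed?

815924

First count ground terms of depth ≤ 2.
Let N_k count ground terms of depth at most k. Each non-constant term of depth ≤ k is some function symbol applied to depth-≤(k−1) arguments, giving N_k = 2 + N_{k-1}^2 + N_{k-1}.
N_0 = 2
N_1 = 2 + 2^2 + 2 = 8
N_2 = 2 + 8^2 + 8 = 74
So |H| = 74.
Ground atoms are formed by filling each argument slot of a predicate with a term from H, so an r-ary predicate gives |H|^r atoms:
  Path: 74^3 = 405224;  Link: 74^2 = 5476;  Edge: 74^3 = 405224
Total ground atoms: 405224 + 5476 + 405224 = 815924.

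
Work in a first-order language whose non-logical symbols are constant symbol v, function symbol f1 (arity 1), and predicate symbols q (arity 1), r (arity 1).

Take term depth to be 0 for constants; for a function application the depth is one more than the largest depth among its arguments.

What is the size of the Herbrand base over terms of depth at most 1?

4

First count ground terms of depth ≤ 1.
If N_k denotes the number of depth-≤k ground terms, the 1 constant gives N_0 = 1, and each function symbol of arity r contributes N_{k-1}^r new terms at level k: N_k = 1 + N_{k-1}.
N_0 = 1
N_1 = 1 + 1 = 2
So |H| = 2.
Each predicate of arity r yields |H|^r ground atoms (one per choice of an r-tuple from H):
  q: 2;  r: 2
Total ground atoms: 2 + 2 = 4.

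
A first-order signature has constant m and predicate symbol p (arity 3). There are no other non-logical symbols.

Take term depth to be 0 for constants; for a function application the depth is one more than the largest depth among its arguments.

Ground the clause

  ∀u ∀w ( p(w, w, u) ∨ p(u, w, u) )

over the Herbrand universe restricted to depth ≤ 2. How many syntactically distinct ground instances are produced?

Ground terms of depth ≤ 2:
  With no function symbols every ground term is a constant, so there is exactly 1 ground term at every depth bound.
  N_0 = 1
  N_1 = 1
  N_2 = 1
So there is exactly 1 ground term available for substitution.
The clause has 2 distinct variables (u, w), each appearing in the body. In the free term algebra distinct substitutions yield syntactically distinct ground instances.
Number of ground instances = 1^2 = 1.

1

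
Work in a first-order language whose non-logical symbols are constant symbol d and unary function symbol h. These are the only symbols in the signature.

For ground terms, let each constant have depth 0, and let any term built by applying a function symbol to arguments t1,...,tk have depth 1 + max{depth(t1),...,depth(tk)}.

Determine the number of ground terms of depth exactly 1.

Let N_k = |{terms of depth ≤ k}|. Then N_0 = 1 and N_k = 1 + N_{k-1} for k ≥ 1 (one summand per function symbol, arity giving the exponent).
N_0 = 1
N_1 = 1 + 1 = 2
Terms of depth exactly 1: N_1 − N_0 = 2 − 1 = 1.

1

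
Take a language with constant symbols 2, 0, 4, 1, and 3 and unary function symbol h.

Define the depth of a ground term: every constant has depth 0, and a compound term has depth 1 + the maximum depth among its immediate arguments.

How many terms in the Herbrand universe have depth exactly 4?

5

Let N_k = |{terms of depth ≤ k}|. Then N_0 = 5 and N_k = 5 + N_{k-1} for k ≥ 1 (one summand per function symbol, arity giving the exponent).
N_0 = 5
N_1 = 5 + 5 = 10
N_2 = 5 + 10 = 15
N_3 = 5 + 15 = 20
N_4 = 5 + 20 = 25
Terms of depth exactly 4: N_4 − N_3 = 25 − 20 = 5.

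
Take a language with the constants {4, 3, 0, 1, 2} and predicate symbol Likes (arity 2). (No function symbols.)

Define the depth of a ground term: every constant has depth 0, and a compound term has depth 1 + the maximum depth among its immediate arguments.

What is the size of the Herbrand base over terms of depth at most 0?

First count ground terms of depth ≤ 0.
With no function symbols every ground term is a constant, so there are exactly 5 ground terms at every depth bound.
N_0 = 5
Explicitly: 4, 3, 0, 1, 2.
So |H| = 5.
Ground atoms are formed by filling each argument slot of a predicate with a term from H, so an r-ary predicate gives |H|^r atoms:
  Likes: 5^2 = 25
Total ground atoms: 25.

25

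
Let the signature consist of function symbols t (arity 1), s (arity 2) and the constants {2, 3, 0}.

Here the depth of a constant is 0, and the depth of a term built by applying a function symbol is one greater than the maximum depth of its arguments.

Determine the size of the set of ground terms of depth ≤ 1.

15

Write N_k for the number of ground terms of depth ≤ k. A term of depth ≤ k is either a constant or a function symbol applied to arguments of depth ≤ k−1, so N_k = 3 + N_{k-1} + N_{k-1}^2.
N_0 = 3
N_1 = 3 + 3 + 3^2 = 15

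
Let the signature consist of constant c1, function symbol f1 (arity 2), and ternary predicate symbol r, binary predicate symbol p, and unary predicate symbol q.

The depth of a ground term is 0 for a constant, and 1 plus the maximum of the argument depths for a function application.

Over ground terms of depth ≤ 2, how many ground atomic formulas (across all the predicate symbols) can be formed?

First count ground terms of depth ≤ 2.
Write N_k for the number of ground terms of depth ≤ k. A term of depth ≤ k is either a constant or a function symbol applied to arguments of depth ≤ k−1, so N_k = 1 + N_{k-1}^2.
N_0 = 1
N_1 = 1 + 1^2 = 2
N_2 = 1 + 2^2 = 5
So |H| = 5.
A ground atom is a predicate applied to a tuple of terms from H, so the count is the sum over predicates of |H|^arity:
  r: 5^3 = 125;  p: 5^2 = 25;  q: 5
Total ground atoms: 125 + 25 + 5 = 155.

155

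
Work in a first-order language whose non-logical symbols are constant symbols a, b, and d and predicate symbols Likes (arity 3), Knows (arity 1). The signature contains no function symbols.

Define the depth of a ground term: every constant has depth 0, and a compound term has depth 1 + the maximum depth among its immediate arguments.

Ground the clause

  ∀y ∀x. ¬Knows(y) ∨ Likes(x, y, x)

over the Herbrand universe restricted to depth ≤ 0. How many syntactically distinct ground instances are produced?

Ground terms of depth ≤ 0:
  With no function symbols every ground term is a constant, so there are exactly 3 ground terms at every depth bound.
  N_0 = 3
So there are 3 ground terms available for substitution.
Each of y, x ranges independently over the available ground terms, and distinct assignments produce distinct instances.
Number of ground instances = 3^2 = 9.

9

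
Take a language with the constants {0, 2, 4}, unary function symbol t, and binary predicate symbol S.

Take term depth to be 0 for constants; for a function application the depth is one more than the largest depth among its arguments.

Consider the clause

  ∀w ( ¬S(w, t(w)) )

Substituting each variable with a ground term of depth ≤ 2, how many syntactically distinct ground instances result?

9

Ground terms of depth ≤ 2:
  Write N_k for the number of ground terms of depth ≤ k. A term of depth ≤ k is either a constant or a function symbol applied to arguments of depth ≤ k−1, so N_k = 3 + N_{k-1}.
  N_0 = 3
  N_1 = 3 + 3 = 6
  N_2 = 3 + 6 = 9
  Explicitly: 0, 2, 4, t(0), t(2), t(4), t(t(0)), t(t(2)), t(t(4)).
So there are 9 ground terms available for substitution.
There is 1 variable to instantiate (w),  occurring in at least one literal, so different choices give different ground instances.
Number of ground instances = 9.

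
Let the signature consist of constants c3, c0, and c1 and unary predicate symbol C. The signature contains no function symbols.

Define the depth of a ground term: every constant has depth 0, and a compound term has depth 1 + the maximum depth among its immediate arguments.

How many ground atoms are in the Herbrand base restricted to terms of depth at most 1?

3

First count ground terms of depth ≤ 1.
With no function symbols every ground term is a constant, so there are exactly 3 ground terms at every depth bound.
N_0 = 3
N_1 = 3
So |H| = 3.
For each predicate symbol, the number of ground atoms is |H| raised to its arity; summing:
  C: 3
Total ground atoms: 3.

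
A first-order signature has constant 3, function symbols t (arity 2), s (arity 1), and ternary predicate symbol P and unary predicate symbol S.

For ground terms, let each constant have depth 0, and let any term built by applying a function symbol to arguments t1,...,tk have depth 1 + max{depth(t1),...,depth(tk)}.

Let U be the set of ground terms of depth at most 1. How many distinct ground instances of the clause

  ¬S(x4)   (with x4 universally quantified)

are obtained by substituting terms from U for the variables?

3

Ground terms of depth ≤ 1:
  Count level by level. With function symbols t/2, s/1, the terms of depth ≤ k are the 1 constant together with each function applied to depth-≤(k−1) tuples, so N_k = 1 + N_{k-1}^2 + N_{k-1}.
  N_0 = 1
  N_1 = 1 + 1^2 + 1 = 3
  Explicitly: 3, t(3, 3), s(3).
So there are 3 ground terms available for substitution.
There is 1 variable to instantiate (x4),  occurring in at least one literal, so different choices give different ground instances.
Number of ground instances = 3.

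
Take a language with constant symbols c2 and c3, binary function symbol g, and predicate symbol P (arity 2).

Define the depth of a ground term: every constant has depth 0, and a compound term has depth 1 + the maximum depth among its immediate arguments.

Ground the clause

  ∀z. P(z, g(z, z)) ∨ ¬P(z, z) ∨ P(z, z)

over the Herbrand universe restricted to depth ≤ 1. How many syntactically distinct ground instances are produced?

6

Ground terms of depth ≤ 1:
  Let N_k count ground terms of depth at most k. Each non-constant term of depth ≤ k is some function symbol applied to depth-≤(k−1) arguments, giving N_k = 2 + N_{k-1}^2.
  N_0 = 2
  N_1 = 2 + 2^2 = 6
  Explicitly: c2, c3, g(c2, c2), g(c2, c3), g(c3, c2), g(c3, c3).
So there are 6 ground terms available for substitution.
The body mentions the single quantified variable z; since ground terms form a free algebra, no two substitutions collapse to the same formula.
Number of ground instances = 6.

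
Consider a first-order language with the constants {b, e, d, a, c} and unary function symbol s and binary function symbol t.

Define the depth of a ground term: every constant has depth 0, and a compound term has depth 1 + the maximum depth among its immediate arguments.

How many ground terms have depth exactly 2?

Let N_k count ground terms of depth at most k. Each non-constant term of depth ≤ k is some function symbol applied to depth-≤(k−1) arguments, giving N_k = 5 + N_{k-1} + N_{k-1}^2.
N_0 = 5
N_1 = 5 + 5 + 5^2 = 35
N_2 = 5 + 35 + 35^2 = 1265
Terms of depth exactly 2: N_2 − N_1 = 1265 − 35 = 1230.

1230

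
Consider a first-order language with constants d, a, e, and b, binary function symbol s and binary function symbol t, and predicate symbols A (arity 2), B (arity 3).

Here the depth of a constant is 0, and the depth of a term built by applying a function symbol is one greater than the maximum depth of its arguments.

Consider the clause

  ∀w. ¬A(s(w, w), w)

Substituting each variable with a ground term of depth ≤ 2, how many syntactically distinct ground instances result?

Ground terms of depth ≤ 2:
  Let N_k count ground terms of depth at most k. Each non-constant term of depth ≤ k is some function symbol applied to depth-≤(k−1) arguments, giving N_k = 4 + N_{k-1}^2 + N_{k-1}^2.
  N_0 = 4
  N_1 = 4 + 4^2 + 4^2 = 36
  N_2 = 4 + 36^2 + 36^2 = 2596
So there are 2596 ground terms available for substitution.
The variable w ranges independently over the available ground terms, and distinct assignments produce distinct instances.
Number of ground instances = 2596.

2596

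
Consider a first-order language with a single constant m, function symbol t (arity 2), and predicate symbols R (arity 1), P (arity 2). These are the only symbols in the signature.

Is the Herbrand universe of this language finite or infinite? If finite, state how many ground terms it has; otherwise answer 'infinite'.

The signature has at least one function symbol (t, arity 2) and at least one constant (m).
Iterating t gives infinitely many distinct ground terms: m, t(m, m), t(t(m, m), t(m, m)), ...
So the Herbrand universe is infinite.

infinite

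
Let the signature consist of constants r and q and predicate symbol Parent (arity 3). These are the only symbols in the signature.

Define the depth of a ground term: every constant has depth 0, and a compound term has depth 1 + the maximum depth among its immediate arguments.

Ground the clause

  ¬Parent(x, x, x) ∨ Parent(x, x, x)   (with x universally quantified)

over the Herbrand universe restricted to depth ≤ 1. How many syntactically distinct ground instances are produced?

2

Ground terms of depth ≤ 1:
  With no function symbols every ground term is a constant, so there are exactly 2 ground terms at every depth bound.
  N_0 = 2
  N_1 = 2
  Explicitly: r, q.
So there are 2 ground terms available for substitution.
The variable x ranges independently over the available ground terms, and distinct assignments produce distinct instances.
Number of ground instances = 2.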